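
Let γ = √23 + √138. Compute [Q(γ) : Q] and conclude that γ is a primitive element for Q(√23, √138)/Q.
[Q(γ) : Q] = 4 (equivalently, Q(γ) = Q(√23, √138))

Obviously Q(γ) ⊆ Q(√23, √138), and [Q(√23, √138):Q] = 4 (since 23, 138 are distinct squarefree integers > 1 with 3174 not a perfect square). To show equality we compute the minimal polynomial of γ. From γ = √23 + √138: γ^2 = 23 + 2√(3174) + 138 = 161 + 2√(3174), so γ^2 - 161 = 2√(3174); squaring, (γ^2 - 161)^2 = 4·3174, i.e. γ^4 - 322γ^2 + 25921 - 12696 = 0, i.e. γ^4 - 322γ^2 + 13225 = 0. So γ is a root of x^4 - 322x^2 + 13225. This polynomial is irreducible over Q: it has no rational root (each ±√23 ± √138 is irrational), and any factorization into two quadratics over Q would force √(3174) ∈ Q (pairing opposite roots) or √23, √138 ∈ Q (other pairings), all impossible. Hence [Q(γ):Q] = 4 = [Q(√23, √138):Q], so Q(γ) = Q(√23, √138).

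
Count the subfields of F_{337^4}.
F_{337^4} has 3 subfields

The subfields of F_{p^n} are exactly the fields F_{p^d} for d | n (each is the fixed field of the unique index-d subgroup of Gal(F_{p^n}/F_p) ≅ Z/nZ). The divisors of n = 4 are {1, 2, 4}, giving 3 subfields: F_{337^1}, F_{337^2}, F_{337^4}.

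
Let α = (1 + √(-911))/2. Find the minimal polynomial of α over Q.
m_α(x) = x^2 - x + 228

From 2α - 1 = √(-911), squaring gives (2α - 1)^2 = -911, i.e. 4α^2 - 4α + 1 = -911, so α^2 - α + (1 + 911)/4 = 0. Since -911 ≡ 1 (mod 4), (1 + 911)/4 = 228 ∈ Z. The polynomial x^2 - x + 228 has discriminant 1 - 4·(228) = -911, which is not a perfect square in Q (d = -911 is squarefree and ≠ 1), so x^2 - x + 228 is irreducible over Q. It is the minimal polynomial of α.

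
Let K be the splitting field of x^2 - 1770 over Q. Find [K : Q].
[K : Q] = 2

f(x) = x^2 - 1770 factors as (x - √1770)(x + √1770). The splitting field is K = Q(√1770). Since 1770 is squarefree and > 1, it is not a perfect square, so x^2 - 1770 is irreducible over Q and [Q(√1770) : Q] = 2. Hence [K : Q] = 2.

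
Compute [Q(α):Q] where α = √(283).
[Q(α):Q] = 2

[Q(α):Q] equals the degree of the minimal polynomial of α. Here α^2 = 283 and x^2 - 283 is irreducible (d = 283 is squarefree, ≠ 1, hence not a square), so deg(m_α) = 2. Thus [Q(α):Q] = 2.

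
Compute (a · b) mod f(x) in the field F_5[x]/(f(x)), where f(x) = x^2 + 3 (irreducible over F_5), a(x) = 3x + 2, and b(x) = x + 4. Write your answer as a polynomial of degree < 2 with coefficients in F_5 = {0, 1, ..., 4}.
a · b ≡ 4x + 4 (mod f(x))

Multiply in F_5[x]: a(x)·b(x) = (3x + 2)·(x + 4) = 3x^2 + 4x + 3. This has degree ≥ 2, so divide by f(x) over F_5: 3x^2 + 4x + 3 = (3)·(x^2 + 3) + (4x + 4). Hence a·b ≡ 4x + 4 (mod f). (F_5[x]/(f) is a field with 5^2 = 25 elements since f is irreducible of degree 2.)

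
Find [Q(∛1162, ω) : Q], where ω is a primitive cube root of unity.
[Q(∛1162, ω) : Q] = 6

[Q(∛1162):Q] = 3 (min poly x^3 - 1162, irreducible since 1162 is not a perfect cube). [Q(ω):Q] = 2 (min poly x^2 + x + 1). Since Q(∛1162) ⊂ R and ω ∉ R, we have ω ∉ Q(∛1162), so x^2 + x + 1 remains irreducible over Q(∛1162) and [Q(∛1162, ω) : Q(∛1162)] = 2. By the tower law, [Q(∛1162, ω) : Q] = 3 · 2 = 6. (In fact Q(∛1162, ω) is the splitting field of x^3 - 1162 over Q.)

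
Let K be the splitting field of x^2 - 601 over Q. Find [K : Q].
[K : Q] = 2

f(x) = x^2 - 601 factors as (x - √601)(x + √601). The splitting field is K = Q(√601). Since 601 is squarefree and > 1, it is not a perfect square, so x^2 - 601 is irreducible over Q and [Q(√601) : Q] = 2. Hence [K : Q] = 2.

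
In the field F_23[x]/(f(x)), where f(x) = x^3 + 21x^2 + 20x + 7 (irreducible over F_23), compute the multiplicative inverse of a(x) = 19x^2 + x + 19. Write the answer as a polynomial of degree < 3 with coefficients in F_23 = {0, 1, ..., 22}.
a(x)^(-1) ≡ 11x^2 + 12x (mod f(x))

Since f is irreducible over F_23, F_23[x]/(f) is a field and a(x) ≠ 0 has an inverse. Apply the extended Euclidean algorithm to f(x) and a(x) in F_23[x]: f(x) = (17x + 22)·a(x) + (20x + 3);  a(x) = (9x + 1)·(20x + 3) + (16). The last nonzero remainder is the constant 16 = gcd(f, a) in F_23. Back-substituting through the division chain expresses 16 = s(x)·a(x) + t(x)·f(x) with s(x) ≡ 15x^2 + 8x (mod f), so (15x^2 + 8x)·a(x) ≡ 16 (mod f). Multiplying by 16^(-1) ≡ 13 in F_23 gives a(x)^(-1) ≡ 13·(15x^2 + 8x) ≡ 11x^2 + 12x (mod f). Check: (19x^2 + x + 19)·(11x^2 + 12x) = 2x^4 + 9x^3 + 14x^2 + 21x ≡ 1 (mod x^3 + 21x^2 + 20x + 7).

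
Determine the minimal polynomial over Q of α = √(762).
m_α(x) = x^2 - 762

α satisfies α^2 - 762 = 0, so x^2 - 762 annihilates α. Since d = 762 is squarefree and ≠ 1, it is not a perfect square in Q, so x^2 - 762 has no rational root and is therefore irreducible over Q (a degree-2 polynomial over a field is irreducible iff it has no root). Hence m_α(x) = x^2 - 762.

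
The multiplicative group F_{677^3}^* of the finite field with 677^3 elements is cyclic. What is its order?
|F_{677^3}^*| = 310288732

F_{677^3} has 677^3 = 310288733 elements; its multiplicative group consists of all nonzero elements, so |F_{677^3}^*| = 310288733 - 1 = 310288732. (It is cyclic since any finite subgroup of the multiplicative group of a field is cyclic.)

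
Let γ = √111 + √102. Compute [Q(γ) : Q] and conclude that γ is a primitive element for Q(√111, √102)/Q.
[Q(γ) : Q] = 4 (equivalently, Q(γ) = Q(√111, √102))

Obviously Q(γ) ⊆ Q(√111, √102), and [Q(√111, √102):Q] = 4 (since 111, 102 are distinct squarefree integers > 1 with 11322 not a perfect square). To show equality we compute the minimal polynomial of γ. From γ = √111 + √102: γ^2 = 111 + 2√(11322) + 102 = 213 + 2√(11322), so γ^2 - 213 = 2√(11322); squaring, (γ^2 - 213)^2 = 4·11322, i.e. γ^4 - 426γ^2 + 45369 - 45288 = 0, i.e. γ^4 - 426γ^2 + 81 = 0. So γ is a root of x^4 - 426x^2 + 81. This polynomial is irreducible over Q: it has no rational root (each ±√111 ± √102 is irrational), and any factorization into two quadratics over Q would force √(11322) ∈ Q (pairing opposite roots) or √111, √102 ∈ Q (other pairings), all impossible. Hence [Q(γ):Q] = 4 = [Q(√111, √102):Q], so Q(γ) = Q(√111, √102).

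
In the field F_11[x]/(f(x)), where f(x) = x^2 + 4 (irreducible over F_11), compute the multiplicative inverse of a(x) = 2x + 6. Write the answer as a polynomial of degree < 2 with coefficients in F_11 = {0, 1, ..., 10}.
a(x)^(-1) ≡ 8x + 9 (mod f(x))

Since f is irreducible over F_11, F_11[x]/(f) is a field and a(x) ≠ 0 has an inverse. Apply the extended Euclidean algorithm to f(x) and a(x) in F_11[x]: f(x) = (6x + 4)·a(x) + (2). The last nonzero remainder is the constant 2 = gcd(f, a) in F_11. Back-substituting through the division chain expresses 2 = s(x)·a(x) + t(x)·f(x) with s(x) ≡ 5x + 7 (mod f), so (5x + 7)·a(x) ≡ 2 (mod f). Multiplying by 2^(-1) ≡ 6 in F_11 gives a(x)^(-1) ≡ 6·(5x + 7) ≡ 8x + 9 (mod f). Check: (2x + 6)·(8x + 9) = 5x^2 + 10 ≡ 1 (mod x^2 + 4).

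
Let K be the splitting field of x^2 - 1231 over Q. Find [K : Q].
[K : Q] = 2

f(x) = x^2 - 1231 factors as (x - √1231)(x + √1231). The splitting field is K = Q(√1231). Since 1231 is squarefree and > 1, it is not a perfect square, so x^2 - 1231 is irreducible over Q and [Q(√1231) : Q] = 2. Hence [K : Q] = 2.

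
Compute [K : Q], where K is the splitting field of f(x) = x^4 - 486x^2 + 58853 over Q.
[K : Q] = 4

Solving the quadratic in x^2: x^2 = (486 ± √(486^2 - 4·58853))/2 = (486 ± √784)/2 = (486 ± 28)/2, giving x^2 = 257 or x^2 = 229. So f(x) = (x^2 - 257)(x^2 - 229) and the roots of f are ±√257, ±√229. Hence the splitting field is K = Q(√257, √229). Since 257 and 229 are distinct squarefree integers > 1, their product 58853 is not a perfect square, so √229 ∉ Q(√257). By the tower law [K:Q] = [Q(√257,√229):Q(√257)] · [Q(√257):Q] = 2 · 2 = 4.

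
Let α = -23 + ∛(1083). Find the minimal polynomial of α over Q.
m_α(x) = x^3 + 69x^2 + 1587x + 11084

Set β = α + 23 = ∛(1083), so β^3 = 1083. Then (α + 23)^3 - 1083 = 0, i.e. α is a root of g(x) = (x + 23)^3 - 1083 = x^3 + 69x^2 + 1587x + 11084. Since g(x) = h(x + 23) where h(x) = x^3 - 1083, and h is irreducible over Q (because 1083 is not a perfect cube, so h has no rational root, and a monic cubic with no rational root is irreducible), g is also irreducible (irreducibility is preserved under the substitution x → x + 23). Hence m_α(x) = x^3 + 69x^2 + 1587x + 11084.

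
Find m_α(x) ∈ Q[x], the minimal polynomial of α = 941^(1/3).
m_α(x) = x^3 - 941

α satisfies α^3 = 941, so x^3 - 941 annihilates α. By the rational root test, a rational root p/q (in lowest terms) of x^3 - 941 would satisfy p^3 = 941 q^3, forcing q = 1 and p^3 = 941; but 941 is not a perfect cube, contradiction. A monic cubic over Q with no rational root is irreducible (any nontrivial factorization would include a linear factor). Hence x^3 - 941 is the minimal polynomial of α, and in particular [Q(α):Q] = 3.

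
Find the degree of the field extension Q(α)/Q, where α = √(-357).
[Q(α):Q] = 2

[Q(α):Q] equals the degree of the minimal polynomial of α. Here α^2 = -357 and x^2 + 357 is irreducible (d = -357 is squarefree, ≠ 1, hence not a square), so deg(m_α) = 2. Thus [Q(α):Q] = 2.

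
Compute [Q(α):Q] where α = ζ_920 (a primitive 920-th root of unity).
[Q(α):Q] = 352

The minimal polynomial of ζ_920 over Q is the 920-th cyclotomic polynomial Φ_920(x), which is irreducible over Q and has degree φ(920) = 352. Hence [Q(α):Q] = φ(920) = 352.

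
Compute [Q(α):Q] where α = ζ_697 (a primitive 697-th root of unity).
[Q(α):Q] = 640

The minimal polynomial of ζ_697 over Q is the 697-th cyclotomic polynomial Φ_697(x), which is irreducible over Q and has degree φ(697) = 640. Hence [Q(α):Q] = φ(697) = 640.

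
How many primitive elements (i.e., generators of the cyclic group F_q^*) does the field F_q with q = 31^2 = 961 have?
There are φ(960) = 256 primitive elements

F_q^* is cyclic of order q - 1 = 960. A cyclic group of order m has exactly φ(m) generators. Here m = 960 = 2^6 · 3 · 5, so the number of primitive elements is φ(960) = 256.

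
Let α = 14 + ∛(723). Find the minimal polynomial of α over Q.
m_α(x) = x^3 - 42x^2 + 588x - 3467

Set β = α - 14 = ∛(723), so β^3 = 723. Then (α - 14)^3 - 723 = 0, i.e. α is a root of g(x) = (x - 14)^3 - 723 = x^3 - 42x^2 + 588x - 3467. Since g(x) = h(x - 14) where h(x) = x^3 - 723, and h is irreducible over Q (because 723 is not a perfect cube, so h has no rational root, and a monic cubic with no rational root is irreducible), g is also irreducible (irreducibility is preserved under the substitution x → x - 14). Hence m_α(x) = x^3 - 42x^2 + 588x - 3467.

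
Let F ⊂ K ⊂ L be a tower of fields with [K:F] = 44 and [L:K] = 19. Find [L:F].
[L:F] = 836

The tower law says that for any tower of field extensions F ⊂ K ⊂ L with finite degrees, [L:F] = [L:K] · [K:F]. Here this gives [L:F] = 19 · 44 = 836.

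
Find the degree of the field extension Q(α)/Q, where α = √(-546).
[Q(α):Q] = 2

[Q(α):Q] equals the degree of the minimal polynomial of α. Here α^2 = -546 and x^2 + 546 is irreducible (d = -546 is squarefree, ≠ 1, hence not a square), so deg(m_α) = 2. Thus [Q(α):Q] = 2.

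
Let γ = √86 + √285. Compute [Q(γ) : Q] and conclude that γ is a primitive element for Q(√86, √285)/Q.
[Q(γ) : Q] = 4 (equivalently, Q(γ) = Q(√86, √285))

Obviously Q(γ) ⊆ Q(√86, √285), and [Q(√86, √285):Q] = 4 (since 86, 285 are distinct squarefree integers > 1 with 24510 not a perfect square). To show equality we compute the minimal polynomial of γ. From γ = √86 + √285: γ^2 = 86 + 2√(24510) + 285 = 371 + 2√(24510), so γ^2 - 371 = 2√(24510); squaring, (γ^2 - 371)^2 = 4·24510, i.e. γ^4 - 742γ^2 + 137641 - 98040 = 0, i.e. γ^4 - 742γ^2 + 39601 = 0. So γ is a root of x^4 - 742x^2 + 39601. This polynomial is irreducible over Q: it has no rational root (each ±√86 ± √285 is irrational), and any factorization into two quadratics over Q would force √(24510) ∈ Q (pairing opposite roots) or √86, √285 ∈ Q (other pairings), all impossible. Hence [Q(γ):Q] = 4 = [Q(√86, √285):Q], so Q(γ) = Q(√86, √285).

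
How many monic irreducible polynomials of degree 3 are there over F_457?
There are 31814512 monic irreducible polynomials of degree 3 over F_457

Each element of F_{457^3} that lies in no proper subfield is a root of exactly one monic irreducible of degree 3 over F_457, and each such polynomial has 3 distinct roots in F_{457^3}. By Möbius inversion the count is N_457(3) = (1/3) Σ_{d|3} μ(3/d) · 457^d = (1/3)(μ(3)·457^1 + μ(1)·457^3) = 95443536/3 = 31814512.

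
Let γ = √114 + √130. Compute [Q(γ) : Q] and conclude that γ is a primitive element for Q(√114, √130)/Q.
[Q(γ) : Q] = 4 (equivalently, Q(γ) = Q(√114, √130))

Obviously Q(γ) ⊆ Q(√114, √130), and [Q(√114, √130):Q] = 4 (since 114, 130 are distinct squarefree integers > 1 with 14820 not a perfect square). To show equality we compute the minimal polynomial of γ. From γ = √114 + √130: γ^2 = 114 + 2√(14820) + 130 = 244 + 2√(14820), so γ^2 - 244 = 2√(14820); squaring, (γ^2 - 244)^2 = 4·14820, i.e. γ^4 - 488γ^2 + 59536 - 59280 = 0, i.e. γ^4 - 488γ^2 + 256 = 0. So γ is a root of x^4 - 488x^2 + 256. This polynomial is irreducible over Q: it has no rational root (each ±√114 ± √130 is irrational), and any factorization into two quadratics over Q would force √(14820) ∈ Q (pairing opposite roots) or √114, √130 ∈ Q (other pairings), all impossible. Hence [Q(γ):Q] = 4 = [Q(√114, √130):Q], so Q(γ) = Q(√114, √130).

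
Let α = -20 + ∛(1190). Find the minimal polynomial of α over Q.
m_α(x) = x^3 + 60x^2 + 1200x + 6810

Set β = α + 20 = ∛(1190), so β^3 = 1190. Then (α + 20)^3 - 1190 = 0, i.e. α is a root of g(x) = (x + 20)^3 - 1190 = x^3 + 60x^2 + 1200x + 6810. Since g(x) = h(x + 20) where h(x) = x^3 - 1190, and h is irreducible over Q (because 1190 is not a perfect cube, so h has no rational root, and a monic cubic with no rational root is irreducible), g is also irreducible (irreducibility is preserved under the substitution x → x + 20). Hence m_α(x) = x^3 + 60x^2 + 1200x + 6810.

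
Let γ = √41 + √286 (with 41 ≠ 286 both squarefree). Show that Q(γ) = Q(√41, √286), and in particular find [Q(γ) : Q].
[Q(γ) : Q] = 4 (equivalently, Q(γ) = Q(√41, √286))

Obviously Q(γ) ⊆ Q(√41, √286), and [Q(√41, √286):Q] = 4 (since 41, 286 are distinct squarefree integers > 1 with 11726 not a perfect square). To show equality we compute the minimal polynomial of γ. From γ = √41 + √286: γ^2 = 41 + 2√(11726) + 286 = 327 + 2√(11726), so γ^2 - 327 = 2√(11726); squaring, (γ^2 - 327)^2 = 4·11726, i.e. γ^4 - 654γ^2 + 106929 - 46904 = 0, i.e. γ^4 - 654γ^2 + 60025 = 0. So γ is a root of x^4 - 654x^2 + 60025. This polynomial is irreducible over Q: it has no rational root (each ±√41 ± √286 is irrational), and any factorization into two quadratics over Q would force √(11726) ∈ Q (pairing opposite roots) or √41, √286 ∈ Q (other pairings), all impossible. Hence [Q(γ):Q] = 4 = [Q(√41, √286):Q], so Q(γ) = Q(√41, √286).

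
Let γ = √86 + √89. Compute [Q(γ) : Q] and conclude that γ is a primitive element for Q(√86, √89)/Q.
[Q(γ) : Q] = 4 (equivalently, Q(γ) = Q(√86, √89))

Obviously Q(γ) ⊆ Q(√86, √89), and [Q(√86, √89):Q] = 4 (since 86, 89 are distinct squarefree integers > 1 with 7654 not a perfect square). To show equality we compute the minimal polynomial of γ. From γ = √86 + √89: γ^2 = 86 + 2√(7654) + 89 = 175 + 2√(7654), so γ^2 - 175 = 2√(7654); squaring, (γ^2 - 175)^2 = 4·7654, i.e. γ^4 - 350γ^2 + 30625 - 30616 = 0, i.e. γ^4 - 350γ^2 + 9 = 0. So γ is a root of x^4 - 350x^2 + 9. This polynomial is irreducible over Q: it has no rational root (each ±√86 ± √89 is irrational), and any factorization into two quadratics over Q would force √(7654) ∈ Q (pairing opposite roots) or √86, √89 ∈ Q (other pairings), all impossible. Hence [Q(γ):Q] = 4 = [Q(√86, √89):Q], so Q(γ) = Q(√86, √89).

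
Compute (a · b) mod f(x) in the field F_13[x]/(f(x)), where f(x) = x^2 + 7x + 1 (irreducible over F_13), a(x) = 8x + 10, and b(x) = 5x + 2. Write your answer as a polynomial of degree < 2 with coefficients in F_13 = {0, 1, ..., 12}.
a · b ≡ 7x + 6 (mod f(x))

Multiply in F_13[x]: a(x)·b(x) = (8x + 10)·(5x + 2) = x^2 + x + 7. This has degree ≥ 2, so divide by f(x) over F_13: x^2 + x + 7 = (1)·(x^2 + 7x + 1) + (7x + 6). Hence a·b ≡ 7x + 6 (mod f). (F_13[x]/(f) is a field with 13^2 = 169 elements since f is irreducible of degree 2.)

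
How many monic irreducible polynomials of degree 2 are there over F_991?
There are 490545 monic irreducible polynomials of degree 2 over F_991

Each element of F_{991^2} that lies in no proper subfield is a root of exactly one monic irreducible of degree 2 over F_991, and each such polynomial has 2 distinct roots in F_{991^2}. By Möbius inversion the count is N_991(2) = (1/2) Σ_{d|2} μ(2/d) · 991^d = (1/2)(μ(2)·991^1 + μ(1)·991^2) = 981090/2 = 490545.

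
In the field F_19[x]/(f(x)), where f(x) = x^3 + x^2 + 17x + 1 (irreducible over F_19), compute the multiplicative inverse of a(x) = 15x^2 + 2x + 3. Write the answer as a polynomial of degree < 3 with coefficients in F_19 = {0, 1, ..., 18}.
a(x)^(-1) ≡ 17x^2 + 18x + 4 (mod f(x))

Since f is irreducible over F_19, F_19[x]/(f) is a field and a(x) ≠ 0 has an inverse. Apply the extended Euclidean algorithm to f(x) and a(x) in F_19[x]: f(x) = (14x + 2)·a(x) + (9x + 14);  a(x) = (8x + 11)·(9x + 14) + (1). The last nonzero remainder is the constant 1 = gcd(f, a) in F_19. Back-substituting through the division chain expresses 1 = s(x)·a(x) + t(x)·f(x) with s(x) ≡ 17x^2 + 18x + 4 (mod f), so a(x)^(-1) ≡ s(x) = 17x^2 + 18x + 4 (mod f). Check: (15x^2 + 2x + 3)·(17x^2 + 18x + 4) = 8x^4 + 14x^2 + 5x + 12 ≡ 1 (mod x^3 + x^2 + 17x + 1).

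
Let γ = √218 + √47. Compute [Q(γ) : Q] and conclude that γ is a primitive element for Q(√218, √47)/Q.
[Q(γ) : Q] = 4 (equivalently, Q(γ) = Q(√218, √47))

Obviously Q(γ) ⊆ Q(√218, √47), and [Q(√218, √47):Q] = 4 (since 218, 47 are distinct squarefree integers > 1 with 10246 not a perfect square). To show equality we compute the minimal polynomial of γ. From γ = √218 + √47: γ^2 = 218 + 2√(10246) + 47 = 265 + 2√(10246), so γ^2 - 265 = 2√(10246); squaring, (γ^2 - 265)^2 = 4·10246, i.e. γ^4 - 530γ^2 + 70225 - 40984 = 0, i.e. γ^4 - 530γ^2 + 29241 = 0. So γ is a root of x^4 - 530x^2 + 29241. This polynomial is irreducible over Q: it has no rational root (each ±√218 ± √47 is irrational), and any factorization into two quadratics over Q would force √(10246) ∈ Q (pairing opposite roots) or √218, √47 ∈ Q (other pairings), all impossible. Hence [Q(γ):Q] = 4 = [Q(√218, √47):Q], so Q(γ) = Q(√218, √47).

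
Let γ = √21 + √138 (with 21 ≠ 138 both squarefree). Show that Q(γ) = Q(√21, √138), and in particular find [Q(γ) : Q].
[Q(γ) : Q] = 4 (equivalently, Q(γ) = Q(√21, √138))

Obviously Q(γ) ⊆ Q(√21, √138), and [Q(√21, √138):Q] = 4 (since 21, 138 are distinct squarefree integers > 1 with 2898 not a perfect square). To show equality we compute the minimal polynomial of γ. From γ = √21 + √138: γ^2 = 21 + 2√(2898) + 138 = 159 + 2√(2898), so γ^2 - 159 = 2√(2898); squaring, (γ^2 - 159)^2 = 4·2898, i.e. γ^4 - 318γ^2 + 25281 - 11592 = 0, i.e. γ^4 - 318γ^2 + 13689 = 0. So γ is a root of x^4 - 318x^2 + 13689. This polynomial is irreducible over Q: it has no rational root (each ±√21 ± √138 is irrational), and any factorization into two quadratics over Q would force √(2898) ∈ Q (pairing opposite roots) or √21, √138 ∈ Q (other pairings), all impossible. Hence [Q(γ):Q] = 4 = [Q(√21, √138):Q], so Q(γ) = Q(√21, √138).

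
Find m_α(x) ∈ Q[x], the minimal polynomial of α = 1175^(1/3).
m_α(x) = x^3 - 1175

α satisfies α^3 = 1175, so x^3 - 1175 annihilates α. By the rational root test, a rational root p/q (in lowest terms) of x^3 - 1175 would satisfy p^3 = 1175 q^3, forcing q = 1 and p^3 = 1175; but 1175 is not a perfect cube, contradiction. A monic cubic over Q with no rational root is irreducible (any nontrivial factorization would include a linear factor). Hence x^3 - 1175 is the minimal polynomial of α, and in particular [Q(α):Q] = 3.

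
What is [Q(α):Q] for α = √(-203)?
[Q(α):Q] = 2

[Q(α):Q] equals the degree of the minimal polynomial of α. Here α^2 = -203 and x^2 + 203 is irreducible (d = -203 is squarefree, ≠ 1, hence not a square), so deg(m_α) = 2. Thus [Q(α):Q] = 2.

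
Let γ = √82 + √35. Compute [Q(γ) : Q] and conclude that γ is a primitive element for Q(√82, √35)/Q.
[Q(γ) : Q] = 4 (equivalently, Q(γ) = Q(√82, √35))

Obviously Q(γ) ⊆ Q(√82, √35), and [Q(√82, √35):Q] = 4 (since 82, 35 are distinct squarefree integers > 1 with 2870 not a perfect square). To show equality we compute the minimal polynomial of γ. From γ = √82 + √35: γ^2 = 82 + 2√(2870) + 35 = 117 + 2√(2870), so γ^2 - 117 = 2√(2870); squaring, (γ^2 - 117)^2 = 4·2870, i.e. γ^4 - 234γ^2 + 13689 - 11480 = 0, i.e. γ^4 - 234γ^2 + 2209 = 0. So γ is a root of x^4 - 234x^2 + 2209. This polynomial is irreducible over Q: it has no rational root (each ±√82 ± √35 is irrational), and any factorization into two quadratics over Q would force √(2870) ∈ Q (pairing opposite roots) or √82, √35 ∈ Q (other pairings), all impossible. Hence [Q(γ):Q] = 4 = [Q(√82, √35):Q], so Q(γ) = Q(√82, √35).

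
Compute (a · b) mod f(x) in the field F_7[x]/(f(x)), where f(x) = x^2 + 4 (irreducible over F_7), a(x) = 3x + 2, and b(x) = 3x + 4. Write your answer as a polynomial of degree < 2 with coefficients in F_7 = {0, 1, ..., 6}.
a · b ≡ 4x (mod f(x))

Multiply in F_7[x]: a(x)·b(x) = (3x + 2)·(3x + 4) = 2x^2 + 4x + 1. This has degree ≥ 2, so divide by f(x) over F_7: 2x^2 + 4x + 1 = (2)·(x^2 + 4) + (4x). Hence a·b ≡ 4x (mod f). (F_7[x]/(f) is a field with 7^2 = 49 elements since f is irreducible of degree 2.)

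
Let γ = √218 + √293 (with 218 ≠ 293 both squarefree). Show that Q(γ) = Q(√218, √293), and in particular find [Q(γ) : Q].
[Q(γ) : Q] = 4 (equivalently, Q(γ) = Q(√218, √293))

Obviously Q(γ) ⊆ Q(√218, √293), and [Q(√218, √293):Q] = 4 (since 218, 293 are distinct squarefree integers > 1 with 63874 not a perfect square). To show equality we compute the minimal polynomial of γ. From γ = √218 + √293: γ^2 = 218 + 2√(63874) + 293 = 511 + 2√(63874), so γ^2 - 511 = 2√(63874); squaring, (γ^2 - 511)^2 = 4·63874, i.e. γ^4 - 1022γ^2 + 261121 - 255496 = 0, i.e. γ^4 - 1022γ^2 + 5625 = 0. So γ is a root of x^4 - 1022x^2 + 5625. This polynomial is irreducible over Q: it has no rational root (each ±√218 ± √293 is irrational), and any factorization into two quadratics over Q would force √(63874) ∈ Q (pairing opposite roots) or √218, √293 ∈ Q (other pairings), all impossible. Hence [Q(γ):Q] = 4 = [Q(√218, √293):Q], so Q(γ) = Q(√218, √293).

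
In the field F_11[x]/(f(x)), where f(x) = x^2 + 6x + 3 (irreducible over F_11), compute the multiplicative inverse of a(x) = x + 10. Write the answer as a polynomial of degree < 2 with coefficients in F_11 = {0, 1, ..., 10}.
a(x)^(-1) ≡ x + 7 (mod f(x))

Since f is irreducible over F_11, F_11[x]/(f) is a field and a(x) ≠ 0 has an inverse. Apply the extended Euclidean algorithm to f(x) and a(x) in F_11[x]: f(x) = (x + 7)·a(x) + (10). The last nonzero remainder is the constant 10 = gcd(f, a) in F_11. Back-substituting through the division chain expresses 10 = s(x)·a(x) + t(x)·f(x) with s(x) ≡ 10x + 4 (mod f), so (10x + 4)·a(x) ≡ 10 (mod f). Multiplying by 10^(-1) ≡ 10 in F_11 gives a(x)^(-1) ≡ 10·(10x + 4) ≡ x + 7 (mod f). Check: (x + 10)·(x + 7) = x^2 + 6x + 4 ≡ 1 (mod x^2 + 6x + 3).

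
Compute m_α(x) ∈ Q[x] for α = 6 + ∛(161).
m_α(x) = x^3 - 18x^2 + 108x - 377

Set β = α - 6 = ∛(161), so β^3 = 161. Then (α - 6)^3 - 161 = 0, i.e. α is a root of g(x) = (x - 6)^3 - 161 = x^3 - 18x^2 + 108x - 377. Since g(x) = h(x - 6) where h(x) = x^3 - 161, and h is irreducible over Q (because 161 is not a perfect cube, so h has no rational root, and a monic cubic with no rational root is irreducible), g is also irreducible (irreducibility is preserved under the substitution x → x - 6). Hence m_α(x) = x^3 - 18x^2 + 108x - 377.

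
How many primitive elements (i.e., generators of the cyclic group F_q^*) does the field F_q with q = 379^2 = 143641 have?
There are φ(143640) = 31104 primitive elements

F_q^* is cyclic of order q - 1 = 143640. A cyclic group of order m has exactly φ(m) generators. Here m = 143640 = 2^3 · 3^3 · 5 · 7 · 19, so the number of primitive elements is φ(143640) = 31104.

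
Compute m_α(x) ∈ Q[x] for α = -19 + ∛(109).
m_α(x) = x^3 + 57x^2 + 1083x + 6750

Set β = α + 19 = ∛(109), so β^3 = 109. Then (α + 19)^3 - 109 = 0, i.e. α is a root of g(x) = (x + 19)^3 - 109 = x^3 + 57x^2 + 1083x + 6750. Since g(x) = h(x + 19) where h(x) = x^3 - 109, and h is irreducible over Q (because 109 is not a perfect cube, so h has no rational root, and a monic cubic with no rational root is irreducible), g is also irreducible (irreducibility is preserved under the substitution x → x + 19). Hence m_α(x) = x^3 + 57x^2 + 1083x + 6750.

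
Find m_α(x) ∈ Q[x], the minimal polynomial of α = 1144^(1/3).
m_α(x) = x^3 - 1144

α satisfies α^3 = 1144, so x^3 - 1144 annihilates α. By the rational root test, a rational root p/q (in lowest terms) of x^3 - 1144 would satisfy p^3 = 1144 q^3, forcing q = 1 and p^3 = 1144; but 1144 is not a perfect cube, contradiction. A monic cubic over Q with no rational root is irreducible (any nontrivial factorization would include a linear factor). Hence x^3 - 1144 is the minimal polynomial of α, and in particular [Q(α):Q] = 3.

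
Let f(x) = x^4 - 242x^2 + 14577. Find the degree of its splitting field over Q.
[K : Q] = 4

Solving the quadratic in x^2: x^2 = (242 ± √(242^2 - 4·14577))/2 = (242 ± √256)/2 = (242 ± 16)/2, giving x^2 = 113 or x^2 = 129. So f(x) = (x^2 - 113)(x^2 - 129) and the roots of f are ±√113, ±√129. Hence the splitting field is K = Q(√113, √129). Since 113 and 129 are distinct squarefree integers > 1, their product 14577 is not a perfect square, so √129 ∉ Q(√113). By the tower law [K:Q] = [Q(√113,√129):Q(√113)] · [Q(√113):Q] = 2 · 2 = 4.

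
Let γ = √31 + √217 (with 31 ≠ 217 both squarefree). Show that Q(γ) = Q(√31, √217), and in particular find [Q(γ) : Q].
[Q(γ) : Q] = 4 (equivalently, Q(γ) = Q(√31, √217))

Obviously Q(γ) ⊆ Q(√31, √217), and [Q(√31, √217):Q] = 4 (since 31, 217 are distinct squarefree integers > 1 with 6727 not a perfect square). To show equality we compute the minimal polynomial of γ. From γ = √31 + √217: γ^2 = 31 + 2√(6727) + 217 = 248 + 2√(6727), so γ^2 - 248 = 2√(6727); squaring, (γ^2 - 248)^2 = 4·6727, i.e. γ^4 - 496γ^2 + 61504 - 26908 = 0, i.e. γ^4 - 496γ^2 + 34596 = 0. So γ is a root of x^4 - 496x^2 + 34596. This polynomial is irreducible over Q: it has no rational root (each ±√31 ± √217 is irrational), and any factorization into two quadratics over Q would force √(6727) ∈ Q (pairing opposite roots) or √31, √217 ∈ Q (other pairings), all impossible. Hence [Q(γ):Q] = 4 = [Q(√31, √217):Q], so Q(γ) = Q(√31, √217).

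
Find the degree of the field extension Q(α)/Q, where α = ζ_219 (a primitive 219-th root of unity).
[Q(α):Q] = 144

The minimal polynomial of ζ_219 over Q is the 219-th cyclotomic polynomial Φ_219(x), which is irreducible over Q and has degree φ(219) = 144. Hence [Q(α):Q] = φ(219) = 144.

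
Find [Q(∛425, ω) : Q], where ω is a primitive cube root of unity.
[Q(∛425, ω) : Q] = 6

[Q(∛425):Q] = 3 (min poly x^3 - 425, irreducible since 425 is not a perfect cube). [Q(ω):Q] = 2 (min poly x^2 + x + 1). Since Q(∛425) ⊂ R and ω ∉ R, we have ω ∉ Q(∛425), so x^2 + x + 1 remains irreducible over Q(∛425) and [Q(∛425, ω) : Q(∛425)] = 2. By the tower law, [Q(∛425, ω) : Q] = 3 · 2 = 6. (In fact Q(∛425, ω) is the splitting field of x^3 - 425 over Q.)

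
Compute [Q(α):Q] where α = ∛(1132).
[Q(α):Q] = 3

The minimal polynomial of α is x^3 - 1132, irreducible over Q since 1132 is not a perfect cube (so x^3 - 1132 has no rational root). Hence [Q(α):Q] = deg(m_α) = 3.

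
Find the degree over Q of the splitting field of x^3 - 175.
[K : Q] = 6

The roots of x^3 - 175 are ∛175, ω∛175, ω^2∛175 where ω = e^(2πi/3) is a primitive cube root of unity, so K = Q(∛175, ω). Now [Q(∛175):Q] = 3 (since 175 is not a perfect cube, x^3 - 175 is irreducible) and [Q(ω):Q] = 2. Both 2 and 3 divide [K:Q], and [K:Q] ≤ 3·2 = 6, so [K:Q] = 6. (Equivalently: Q(∛175) ⊂ R but ω ∉ R, so [K : Q(∛175)] = 2.)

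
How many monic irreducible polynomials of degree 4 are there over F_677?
There are 52516253478 monic irreducible polynomials of degree 4 over F_677

Each element of F_{677^4} that lies in no proper subfield is a root of exactly one monic irreducible of degree 4 over F_677, and each such polynomial has 4 distinct roots in F_{677^4}. By Möbius inversion the count is N_677(4) = (1/4) Σ_{d|4} μ(4/d) · 677^d = (1/4)(μ(4)·677^1 + μ(2)·677^2 + μ(1)·677^4) = 210065013912/4 = 52516253478.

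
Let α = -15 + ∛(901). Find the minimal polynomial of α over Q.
m_α(x) = x^3 + 45x^2 + 675x + 2474

Set β = α + 15 = ∛(901), so β^3 = 901. Then (α + 15)^3 - 901 = 0, i.e. α is a root of g(x) = (x + 15)^3 - 901 = x^3 + 45x^2 + 675x + 2474. Since g(x) = h(x + 15) where h(x) = x^3 - 901, and h is irreducible over Q (because 901 is not a perfect cube, so h has no rational root, and a monic cubic with no rational root is irreducible), g is also irreducible (irreducibility is preserved under the substitution x → x + 15). Hence m_α(x) = x^3 + 45x^2 + 675x + 2474.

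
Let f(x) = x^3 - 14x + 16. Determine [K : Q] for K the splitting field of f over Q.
[K : Q] = 6

By the rational root test, any rational root of the monic integer polynomial f(x) = x^3 - 14x + 16 must be an integer dividing the constant term 16, i.e. one of ±{1, 2, 4, 8, 16}. Evaluating: f(1) = 3, f(-1) = 29, f(2) = -4, f(-2) = 36, f(4) = 24, f(-4) = 8, f(8) = 416, f(-8) = -384, f(16) = 3888, f(-16) = -3856; none is 0, so f has no rational root and is therefore irreducible over Q (a cubic with no linear factor over a field is irreducible). For an irreducible cubic, the Galois group is A_3 or S_3 according as the discriminant disc(f) = -4a^3 - 27b^2 = -4·(-14)^3 - 27·(16)^2 = 4064 is or is not a square in Q. Here disc(f) = 4064 is not a perfect square in Q, so the Galois group of f over Q is not contained in A_3 and must be all of S_3. The splitting field has degree |S_3| = 6 over Q, so [K : Q] = 6.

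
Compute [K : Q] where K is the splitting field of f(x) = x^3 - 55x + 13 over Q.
[K : Q] = 6

By the rational root test, any rational root of the monic integer polynomial f(x) = x^3 - 55x + 13 must be an integer dividing the constant term 13, i.e. one of ±{1, 13}. Evaluating: f(1) = -41, f(-1) = 67, f(13) = 1495, f(-13) = -1469; none is 0, so f has no rational root and is therefore irreducible over Q (a cubic with no linear factor over a field is irreducible). For an irreducible cubic, the Galois group is A_3 or S_3 according as the discriminant disc(f) = -4a^3 - 27b^2 = -4·(-55)^3 - 27·(13)^2 = 660937 is or is not a square in Q. Here disc(f) = 660937 is not a perfect square in Q, so the Galois group of f over Q is not contained in A_3 and must be all of S_3. The splitting field has degree |S_3| = 6 over Q, so [K : Q] = 6.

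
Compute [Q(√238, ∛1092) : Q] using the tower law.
[Q(√238, ∛1092) : Q] = 6

Let L = Q(√238, ∛1092). Since Q(√238) ⊂ L and [Q(√238):Q] = 2, the tower law gives 2 | [L:Q]. Likewise Q(∛1092) ⊂ L with [Q(∛1092):Q] = 3 (because 1092 is not a perfect cube), so 3 | [L:Q]. As gcd(2,3) = 1, [L:Q] is divisible by 6. Conversely L is generated over Q by √238 and ∛1092, so [L:Q] ≤ 2·3 = 6. Therefore [Q(√238, ∛1092) : Q] = 6.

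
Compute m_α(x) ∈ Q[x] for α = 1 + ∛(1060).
m_α(x) = x^3 - 3x^2 + 3x - 1061

Set β = α - 1 = ∛(1060), so β^3 = 1060. Then (α - 1)^3 - 1060 = 0, i.e. α is a root of g(x) = (x - 1)^3 - 1060 = x^3 - 3x^2 + 3x - 1061. Since g(x) = h(x - 1) where h(x) = x^3 - 1060, and h is irreducible over Q (because 1060 is not a perfect cube, so h has no rational root, and a monic cubic with no rational root is irreducible), g is also irreducible (irreducibility is preserved under the substitution x → x - 1). Hence m_α(x) = x^3 - 3x^2 + 3x - 1061.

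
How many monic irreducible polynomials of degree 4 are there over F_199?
There are 392049900 monic irreducible polynomials of degree 4 over F_199

Each element of F_{199^4} that lies in no proper subfield is a root of exactly one monic irreducible of degree 4 over F_199, and each such polynomial has 4 distinct roots in F_{199^4}. By Möbius inversion the count is N_199(4) = (1/4) Σ_{d|4} μ(4/d) · 199^d = (1/4)(μ(4)·199^1 + μ(2)·199^2 + μ(1)·199^4) = 1568199600/4 = 392049900.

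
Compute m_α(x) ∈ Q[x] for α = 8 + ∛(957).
m_α(x) = x^3 - 24x^2 + 192x - 1469

Set β = α - 8 = ∛(957), so β^3 = 957. Then (α - 8)^3 - 957 = 0, i.e. α is a root of g(x) = (x - 8)^3 - 957 = x^3 - 24x^2 + 192x - 1469. Since g(x) = h(x - 8) where h(x) = x^3 - 957, and h is irreducible over Q (because 957 is not a perfect cube, so h has no rational root, and a monic cubic with no rational root is irreducible), g is also irreducible (irreducibility is preserved under the substitution x → x - 8). Hence m_α(x) = x^3 - 24x^2 + 192x - 1469.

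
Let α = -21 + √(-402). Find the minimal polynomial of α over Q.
m_α(x) = x^2 + 42x + 843

From α + 21 = √(-402), squaring gives (α + 21)^2 = -402, i.e. α^2 + 42α + 441 = -402, so α^2 + 42α + 843 = 0. The discriminant of x^2 + 42x + 843 is (42)^2 - 4·(843) = 1764 - 3372 = -1608, and 4·(-402) is not a perfect square in Q since -402 is squarefree and ≠ 1. Hence x^2 + 42x + 843 is irreducible over Q and is the minimal polynomial of α.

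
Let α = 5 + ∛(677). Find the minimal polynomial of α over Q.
m_α(x) = x^3 - 15x^2 + 75x - 802

Set β = α - 5 = ∛(677), so β^3 = 677. Then (α - 5)^3 - 677 = 0, i.e. α is a root of g(x) = (x - 5)^3 - 677 = x^3 - 15x^2 + 75x - 802. Since g(x) = h(x - 5) where h(x) = x^3 - 677, and h is irreducible over Q (because 677 is not a perfect cube, so h has no rational root, and a monic cubic with no rational root is irreducible), g is also irreducible (irreducibility is preserved under the substitution x → x - 5). Hence m_α(x) = x^3 - 15x^2 + 75x - 802.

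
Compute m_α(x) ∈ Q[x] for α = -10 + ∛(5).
m_α(x) = x^3 + 30x^2 + 300x + 995

Set β = α + 10 = ∛(5), so β^3 = 5. Then (α + 10)^3 - 5 = 0, i.e. α is a root of g(x) = (x + 10)^3 - 5 = x^3 + 30x^2 + 300x + 995. Since g(x) = h(x + 10) where h(x) = x^3 - 5, and h is irreducible over Q (because 5 is not a perfect cube, so h has no rational root, and a monic cubic with no rational root is irreducible), g is also irreducible (irreducibility is preserved under the substitution x → x + 10). Hence m_α(x) = x^3 + 30x^2 + 300x + 995.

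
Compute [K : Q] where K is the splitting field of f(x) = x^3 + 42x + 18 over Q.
[K : Q] = 6

By the rational root test, any rational root of the monic integer polynomial f(x) = x^3 + 42x + 18 must be an integer dividing the constant term 18, i.e. one of ±{1, 2, 3, 6, 9, 18}. Evaluating: f(1) = 61, f(-1) = -25, f(2) = 110, f(-2) = -74, f(3) = 171, f(-3) = -135, f(6) = 486, f(-6) = -450, f(9) = 1125, f(-9) = -1089, f(18) = 6606, f(-18) = -6570; none is 0, so f has no rational root and is therefore irreducible over Q (a cubic with no linear factor over a field is irreducible). For an irreducible cubic, the Galois group is A_3 or S_3 according as the discriminant disc(f) = -4a^3 - 27b^2 = -4·(42)^3 - 27·(18)^2 = -305100 is or is not a square in Q. Here disc(f) = -305100 is not a perfect square in Q, so the Galois group of f over Q is not contained in A_3 and must be all of S_3. The splitting field has degree |S_3| = 6 over Q, so [K : Q] = 6.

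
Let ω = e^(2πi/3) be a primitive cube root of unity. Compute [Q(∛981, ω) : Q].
[Q(∛981, ω) : Q] = 6

[Q(∛981):Q] = 3 (min poly x^3 - 981, irreducible since 981 is not a perfect cube). [Q(ω):Q] = 2 (min poly x^2 + x + 1). Since Q(∛981) ⊂ R and ω ∉ R, we have ω ∉ Q(∛981), so x^2 + x + 1 remains irreducible over Q(∛981) and [Q(∛981, ω) : Q(∛981)] = 2. By the tower law, [Q(∛981, ω) : Q] = 3 · 2 = 6. (In fact Q(∛981, ω) is the splitting field of x^3 - 981 over Q.)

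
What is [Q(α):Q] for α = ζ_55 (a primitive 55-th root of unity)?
[Q(α):Q] = 40

The minimal polynomial of ζ_55 over Q is the 55-th cyclotomic polynomial Φ_55(x), which is irreducible over Q and has degree φ(55) = 40. Hence [Q(α):Q] = φ(55) = 40.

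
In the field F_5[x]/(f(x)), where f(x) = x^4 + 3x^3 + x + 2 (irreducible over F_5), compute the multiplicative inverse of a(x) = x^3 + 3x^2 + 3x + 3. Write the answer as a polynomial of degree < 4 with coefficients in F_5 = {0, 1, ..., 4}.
a(x)^(-1) ≡ 2x^3 + 3x^2 + x (mod f(x))

Since f is irreducible over F_5, F_5[x]/(f) is a field and a(x) ≠ 0 has an inverse. Apply the extended Euclidean algorithm to f(x) and a(x) in F_5[x]: f(x) = (x)·a(x) + (2x^2 + 3x + 2);  a(x) = (3x + 2)·(2x^2 + 3x + 2) + (x + 4);  (2x^2 + 3x + 2) = (2x)·(x + 4) + (2). The last nonzero remainder is the constant 2 = gcd(f, a) in F_5. Back-substituting through the division chain expresses 2 = s(x)·a(x) + t(x)·f(x) with s(x) ≡ 4x^3 + x^2 + 2x (mod f), so (4x^3 + x^2 + 2x)·a(x) ≡ 2 (mod f). Multiplying by 2^(-1) ≡ 3 in F_5 gives a(x)^(-1) ≡ 3·(4x^3 + x^2 + 2x) ≡ 2x^3 + 3x^2 + x (mod f). Check: (x^3 + 3x^2 + 3x + 3)·(2x^3 + 3x^2 + x) = 2x^6 + 4x^5 + x^4 + 3x^3 + 2x^2 + 3x ≡ 1 (mod x^4 + 3x^3 + x + 2).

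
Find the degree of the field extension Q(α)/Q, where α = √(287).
[Q(α):Q] = 2

[Q(α):Q] equals the degree of the minimal polynomial of α. Here α^2 = 287 and x^2 - 287 is irreducible (d = 287 is squarefree, ≠ 1, hence not a square), so deg(m_α) = 2. Thus [Q(α):Q] = 2.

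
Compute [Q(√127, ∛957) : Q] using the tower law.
[Q(√127, ∛957) : Q] = 6

Let L = Q(√127, ∛957). Since Q(√127) ⊂ L and [Q(√127):Q] = 2, the tower law gives 2 | [L:Q]. Likewise Q(∛957) ⊂ L with [Q(∛957):Q] = 3 (because 957 is not a perfect cube), so 3 | [L:Q]. As gcd(2,3) = 1, [L:Q] is divisible by 6. Conversely L is generated over Q by √127 and ∛957, so [L:Q] ≤ 2·3 = 6. Therefore [Q(√127, ∛957) : Q] = 6.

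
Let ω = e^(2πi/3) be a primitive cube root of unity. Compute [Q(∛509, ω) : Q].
[Q(∛509, ω) : Q] = 6

[Q(∛509):Q] = 3 (min poly x^3 - 509, irreducible since 509 is not a perfect cube). [Q(ω):Q] = 2 (min poly x^2 + x + 1). Since Q(∛509) ⊂ R and ω ∉ R, we have ω ∉ Q(∛509), so x^2 + x + 1 remains irreducible over Q(∛509) and [Q(∛509, ω) : Q(∛509)] = 2. By the tower law, [Q(∛509, ω) : Q] = 3 · 2 = 6. (In fact Q(∛509, ω) is the splitting field of x^3 - 509 over Q.)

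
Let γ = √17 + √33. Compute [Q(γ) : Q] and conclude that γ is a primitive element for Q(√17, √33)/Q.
[Q(γ) : Q] = 4 (equivalently, Q(γ) = Q(√17, √33))

Obviously Q(γ) ⊆ Q(√17, √33), and [Q(√17, √33):Q] = 4 (since 17, 33 are distinct squarefree integers > 1 with 561 not a perfect square). To show equality we compute the minimal polynomial of γ. From γ = √17 + √33: γ^2 = 17 + 2√(561) + 33 = 50 + 2√(561), so γ^2 - 50 = 2√(561); squaring, (γ^2 - 50)^2 = 4·561, i.e. γ^4 - 100γ^2 + 2500 - 2244 = 0, i.e. γ^4 - 100γ^2 + 256 = 0. So γ is a root of x^4 - 100x^2 + 256. This polynomial is irreducible over Q: it has no rational root (each ±√17 ± √33 is irrational), and any factorization into two quadratics over Q would force √(561) ∈ Q (pairing opposite roots) or √17, √33 ∈ Q (other pairings), all impossible. Hence [Q(γ):Q] = 4 = [Q(√17, √33):Q], so Q(γ) = Q(√17, √33).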